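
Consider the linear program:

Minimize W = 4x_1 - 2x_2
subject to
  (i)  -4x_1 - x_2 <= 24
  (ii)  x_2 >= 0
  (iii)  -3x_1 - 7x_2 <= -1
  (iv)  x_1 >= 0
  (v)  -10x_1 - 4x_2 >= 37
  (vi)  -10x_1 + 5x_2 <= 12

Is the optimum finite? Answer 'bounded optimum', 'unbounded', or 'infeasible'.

infeasible

The boundaries x_2 = 0 and -3x_1 - 7x_2 = -1 meet at (1/3, 0), but that point violates -10x_1 - 4x_2 ≥ 37. Every candidate vertex is excluded by some other constraint, so the feasible region is empty.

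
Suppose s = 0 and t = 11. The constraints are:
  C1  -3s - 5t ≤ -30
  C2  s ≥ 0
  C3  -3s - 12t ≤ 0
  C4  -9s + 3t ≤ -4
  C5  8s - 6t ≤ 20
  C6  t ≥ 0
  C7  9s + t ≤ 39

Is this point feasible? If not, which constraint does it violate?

not feasible — violates C4

Constraint C4: -9s + 3t = 33, which is not ≤ -4. All other constraints are satisfied.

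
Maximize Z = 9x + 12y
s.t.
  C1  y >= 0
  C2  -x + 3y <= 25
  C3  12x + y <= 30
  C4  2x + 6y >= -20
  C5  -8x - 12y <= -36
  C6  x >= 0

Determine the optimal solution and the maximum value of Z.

Feasible corners and Z = 9x + 12y:
  (65/37, 330/37) → Z = 4545/37
  (0, 25/3) → Z = 100
  (81/34, 24/17) → Z = 1305/34
  (0, 3) → Z = 36

At the optimal vertex, -x + 3y = 25 and 12x + y = 30.
Solving simultaneously gives x = 65/37, y = 330/37.

x = 65/37, y = 330/37, maximum Z = 4545/37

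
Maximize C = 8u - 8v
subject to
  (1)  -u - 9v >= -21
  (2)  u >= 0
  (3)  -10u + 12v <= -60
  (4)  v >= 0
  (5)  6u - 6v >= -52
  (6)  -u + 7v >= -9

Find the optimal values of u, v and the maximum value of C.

u = 57/4, v = 3/4, maximum C = 108

The optimum lies where -u - 9v = -21 and -u + 7v = -9.
Solving simultaneously gives u = 57/4, v = 3/4.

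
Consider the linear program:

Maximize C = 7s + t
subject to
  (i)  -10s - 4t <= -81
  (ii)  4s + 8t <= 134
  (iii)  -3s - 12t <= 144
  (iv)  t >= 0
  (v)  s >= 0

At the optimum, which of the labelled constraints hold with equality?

(ii) and (iv)

Vertices and C = 7s + t:
  (7/4, 127/8) → C = 225/8
  (81/10, 0) → C = 567/10
  (67/2, 0) → C = 469/2

The maximum is at (67/2, 0). Substituting into each constraint, equality holds for (ii) and (iv); the remaining constraints have slack.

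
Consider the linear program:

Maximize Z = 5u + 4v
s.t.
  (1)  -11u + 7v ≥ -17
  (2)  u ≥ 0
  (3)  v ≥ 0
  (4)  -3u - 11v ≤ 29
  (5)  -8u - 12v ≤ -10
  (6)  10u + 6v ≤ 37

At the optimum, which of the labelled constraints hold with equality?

(2) and (6)

Feasible corners and Z = 5u + 4v:
  (17/11, 0) → Z = 85/11
  (361/136, 237/136) → Z = 2753/136
  (0, 5/6) → Z = 10/3
  (0, 37/6) → Z = 74/3
  (5/4, 0) → Z = 25/4

The maximum is at (0, 37/6). Substituting into each constraint, equality holds for (2) and (6); the remaining constraints have slack.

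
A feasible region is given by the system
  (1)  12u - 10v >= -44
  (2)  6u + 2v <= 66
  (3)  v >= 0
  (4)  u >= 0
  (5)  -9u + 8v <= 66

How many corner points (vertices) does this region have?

Of the 10 pairwise boundary intersections, those satisfying every inequality are:
  (143/21, 88/7)
  (0, 22/5)
  (11, 0)
  (0, 0)

4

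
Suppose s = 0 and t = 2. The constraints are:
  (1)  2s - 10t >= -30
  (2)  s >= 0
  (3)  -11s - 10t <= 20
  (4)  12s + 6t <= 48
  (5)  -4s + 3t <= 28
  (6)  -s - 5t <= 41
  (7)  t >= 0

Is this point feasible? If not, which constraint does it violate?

(1): -20 ≥ -30 ✓
(2): 0 ≥ 0 ✓
(3): -20 ≤ 20 ✓
(4): 12 ≤ 48 ✓
(5): 6 ≤ 28 ✓
(6): -10 ≤ 41 ✓
(7): 2 ≥ 0 ✓

feasible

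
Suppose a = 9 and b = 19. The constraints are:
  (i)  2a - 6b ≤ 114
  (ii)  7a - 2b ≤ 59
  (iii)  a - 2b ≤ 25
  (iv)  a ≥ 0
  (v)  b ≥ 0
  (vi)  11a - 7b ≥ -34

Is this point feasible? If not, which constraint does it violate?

feasible

(i): -96 ≤ 114 ✓
(ii): 25 ≤ 59 ✓
(iii): -29 ≤ 25 ✓
(iv): 9 ≥ 0 ✓
(v): 19 ≥ 0 ✓
(vi): -34 ≥ -34 ✓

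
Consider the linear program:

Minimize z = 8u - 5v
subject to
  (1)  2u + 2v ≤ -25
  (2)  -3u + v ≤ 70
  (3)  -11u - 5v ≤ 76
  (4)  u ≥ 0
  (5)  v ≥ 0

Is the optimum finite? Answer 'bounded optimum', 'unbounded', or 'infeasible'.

infeasible

The boundaries 2u + 2v = -25 and u = 0 meet at (0, -25/2), but that point violates v ≥ 0. Every candidate vertex is excluded by some other constraint, so the feasible region is empty.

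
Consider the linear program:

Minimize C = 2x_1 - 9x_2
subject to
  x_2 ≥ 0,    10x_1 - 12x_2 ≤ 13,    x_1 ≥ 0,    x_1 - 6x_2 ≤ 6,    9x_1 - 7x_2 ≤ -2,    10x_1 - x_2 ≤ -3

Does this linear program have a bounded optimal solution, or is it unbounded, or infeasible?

unbounded

From the feasible point (0, 3), moving in the direction (0, 1) keeps every constraint satisfied while C decreases without bound.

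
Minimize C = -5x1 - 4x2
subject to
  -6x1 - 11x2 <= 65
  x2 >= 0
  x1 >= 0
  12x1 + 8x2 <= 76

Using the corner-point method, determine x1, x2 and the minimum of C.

Extreme points and C = -5x1 - 4x2:
  (0, 0) → C = 0
  (19/3, 0) → C = -95/3
  (0, 19/2) → C = -38

The optimum lies where x1 = 0 and 12x1 + 8x2 = 76.
Solving simultaneously gives x1 = 0, x2 = 19/2.

x1 = 0, x2 = 19/2, minimum C = -38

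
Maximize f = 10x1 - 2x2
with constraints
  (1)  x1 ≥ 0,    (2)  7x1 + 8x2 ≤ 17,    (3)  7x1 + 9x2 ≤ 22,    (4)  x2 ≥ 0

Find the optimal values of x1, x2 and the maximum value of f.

x1 = 17/7, x2 = 0, maximum f = 170/7

Extreme points and f = 10x1 - 2x2:
  (0, 17/8) → f = -17/4
  (0, 0) → f = 0
  (17/7, 0) → f = 170/7

The optimum lies where 7x1 + 8x2 = 17 and x2 = 0.
Solving simultaneously gives x1 = 17/7, x2 = 0.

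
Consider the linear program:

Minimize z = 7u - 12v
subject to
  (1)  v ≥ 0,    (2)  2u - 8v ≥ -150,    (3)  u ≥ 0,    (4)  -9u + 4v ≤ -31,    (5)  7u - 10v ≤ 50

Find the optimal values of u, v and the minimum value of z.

u = 53/4, v = 353/16, minimum z = -172

Corner points and z = 7u - 12v:
  (31/9, 0) → z = 217/9
  (50/7, 0) → z = 50
  (53/4, 353/16) → z = -172
  (475/9, 575/18) → z = -125/9

At the optimal vertex, 2u - 8v = -150 and -9u + 4v = -31.
Solving simultaneously gives u = 53/4, v = 353/16.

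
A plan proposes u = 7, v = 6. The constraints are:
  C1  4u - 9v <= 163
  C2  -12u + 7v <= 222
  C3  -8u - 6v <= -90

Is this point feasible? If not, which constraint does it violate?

feasible

C1: -26 ≤ 163 ✓
C2: -42 ≤ 222 ✓
C3: -92 ≤ -90 ✓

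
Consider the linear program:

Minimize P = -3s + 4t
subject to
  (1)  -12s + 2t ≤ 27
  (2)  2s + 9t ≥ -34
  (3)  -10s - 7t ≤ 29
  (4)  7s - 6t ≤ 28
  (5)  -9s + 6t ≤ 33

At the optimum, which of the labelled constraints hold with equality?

(2) and (4)

Vertices and P = -3s + 4t:
  (-19/8, -3/4) → P = 33/8
  (-16/9, 17/6) → P = 50/3
  (-23/76, -141/38) → P = -1059/76
  (16/25, -98/25) → P = -88/5
The feasible region is unbounded (it extends along (6, 7), (2, 3)), but P strictly increases along every unbounded feasible direction, so there is no improving ray and the minimum is attained at a vertex.

The minimum is at (16/25, -98/25). Substituting into each constraint, equality holds for (2) and (4); the remaining constraints have slack.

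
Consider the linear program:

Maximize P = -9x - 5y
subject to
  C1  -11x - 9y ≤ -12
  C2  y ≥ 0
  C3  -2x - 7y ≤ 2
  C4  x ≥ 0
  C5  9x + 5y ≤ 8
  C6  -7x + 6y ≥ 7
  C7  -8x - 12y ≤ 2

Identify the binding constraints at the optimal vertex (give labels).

C1 and C4

Feasible corners and P = -9x - 5y:
  (0, 4/3) → P = -20/3
  (3/43, 161/129) → P = -886/129
  (0, 8/5) → P = -8
  (13/89, 119/89) → P = -8

The maximum is at (0, 4/3). Substituting into each constraint, equality holds for C1 and C4; the remaining constraints have slack.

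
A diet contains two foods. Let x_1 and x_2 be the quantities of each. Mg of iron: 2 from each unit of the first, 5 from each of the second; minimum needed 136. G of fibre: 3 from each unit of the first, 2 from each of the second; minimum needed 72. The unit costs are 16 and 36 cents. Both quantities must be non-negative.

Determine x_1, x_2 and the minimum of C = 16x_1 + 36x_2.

Feasible corners and C = 16x_1 + 36x_2:
  (0, 36) → C = 1296
  (68, 0) → C = 1088
  (8, 24) → C = 992
The feasible region is unbounded (it extends along (0, 1), (1, 0)), but C strictly increases along every unbounded feasible direction, so there is no improving ray and the minimum is attained at a vertex.

At the optimal vertex, 2x_1 + 5x_2 = 136 and 3x_1 + 2x_2 = 72.
Solving simultaneously gives x_1 = 8, x_2 = 24.

x_1 = 8, x_2 = 24, minimum C = 992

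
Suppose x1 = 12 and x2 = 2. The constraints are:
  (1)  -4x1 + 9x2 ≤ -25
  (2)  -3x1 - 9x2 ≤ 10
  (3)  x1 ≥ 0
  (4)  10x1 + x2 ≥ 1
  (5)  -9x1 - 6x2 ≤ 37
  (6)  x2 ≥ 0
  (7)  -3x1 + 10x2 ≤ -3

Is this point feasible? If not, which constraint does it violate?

feasible

(1): -30 ≤ -25 ✓
(2): -54 ≤ 10 ✓
(3): 12 ≥ 0 ✓
(4): 122 ≥ 1 ✓
(5): -120 ≤ 37 ✓
(6): 2 ≥ 0 ✓
(7): -16 ≤ -3 ✓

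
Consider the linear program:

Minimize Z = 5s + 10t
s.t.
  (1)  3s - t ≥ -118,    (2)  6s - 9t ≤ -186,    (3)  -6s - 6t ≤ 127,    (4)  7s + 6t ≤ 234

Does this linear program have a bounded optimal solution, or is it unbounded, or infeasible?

bounded optimum

Vertices and Z = 5s + 10t:
  (-835/24, 109/8) → Z = -905/24
  (-474/25, 1528/25) → Z = 2582/5
  (-251/10, 59/15) → Z = -517/6
  (10, 82/3) → Z = 970/3
The feasible region has finitely many vertices and no improving ray; the minimum is -517/6 at (-251/10, 59/15).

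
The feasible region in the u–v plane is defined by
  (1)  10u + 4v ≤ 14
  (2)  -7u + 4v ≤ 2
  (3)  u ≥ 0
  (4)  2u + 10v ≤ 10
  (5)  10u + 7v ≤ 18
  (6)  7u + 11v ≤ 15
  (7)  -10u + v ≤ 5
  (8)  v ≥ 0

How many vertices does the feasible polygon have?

Pairwise boundary intersections that survive every other constraint:
  (47/41, 26/41)
  (7/5, 0)
  (0, 1/2)
  (10/39, 37/39)
  (0, 0)
  (5/6, 5/6)

6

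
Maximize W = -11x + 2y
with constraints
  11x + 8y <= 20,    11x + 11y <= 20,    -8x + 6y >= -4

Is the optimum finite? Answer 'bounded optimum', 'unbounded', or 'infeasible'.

From the feasible point (82/77, 58/77), moving in the direction (-6, -8) keeps every constraint satisfied while W increases without bound.

unbounded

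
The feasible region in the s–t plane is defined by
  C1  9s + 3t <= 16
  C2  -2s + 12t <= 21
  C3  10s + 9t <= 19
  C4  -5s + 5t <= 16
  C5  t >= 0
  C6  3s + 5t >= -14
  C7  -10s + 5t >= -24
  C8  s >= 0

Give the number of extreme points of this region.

5

Of the 28 pairwise boundary intersections, those satisfying every inequality are:
  (29/17, 11/51)
  (16/9, 0)
  (13/46, 124/69)
  (0, 7/4)
  (0, 0)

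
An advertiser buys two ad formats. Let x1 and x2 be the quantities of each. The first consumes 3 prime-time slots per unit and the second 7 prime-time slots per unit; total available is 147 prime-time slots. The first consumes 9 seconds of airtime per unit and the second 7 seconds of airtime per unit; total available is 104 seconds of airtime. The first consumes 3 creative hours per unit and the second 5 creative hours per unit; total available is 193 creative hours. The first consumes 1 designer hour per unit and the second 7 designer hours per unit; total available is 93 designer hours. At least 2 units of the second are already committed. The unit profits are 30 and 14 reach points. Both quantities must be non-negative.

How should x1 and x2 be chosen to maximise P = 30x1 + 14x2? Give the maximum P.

x1 = 10, x2 = 2, maximum P = 328

Vertices and P = 30x1 + 14x2:
  (0, 93/7) → P = 186
  (0, 2) → P = 28
  (11/8, 733/56) → P = 449/2
  (10, 2) → P = 328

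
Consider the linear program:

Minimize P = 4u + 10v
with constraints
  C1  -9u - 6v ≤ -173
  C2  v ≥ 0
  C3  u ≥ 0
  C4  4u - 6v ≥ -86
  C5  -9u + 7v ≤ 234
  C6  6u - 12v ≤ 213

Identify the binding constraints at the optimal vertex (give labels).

Feasible corners and P = 4u + 10v:
  (173/9, 0) → P = 692/9
  (87/13, 733/39) → P = 8374/39
  (71/2, 0) → P = 142
The feasible region is unbounded (it extends along (3, 2), (2, 1)), but P strictly increases along every unbounded feasible direction, so there is no improving ray and the minimum is attained at a vertex.

The minimum is at (173/9, 0). Substituting into each constraint, equality holds for C1 and C2; the remaining constraints have slack.

C1 and C2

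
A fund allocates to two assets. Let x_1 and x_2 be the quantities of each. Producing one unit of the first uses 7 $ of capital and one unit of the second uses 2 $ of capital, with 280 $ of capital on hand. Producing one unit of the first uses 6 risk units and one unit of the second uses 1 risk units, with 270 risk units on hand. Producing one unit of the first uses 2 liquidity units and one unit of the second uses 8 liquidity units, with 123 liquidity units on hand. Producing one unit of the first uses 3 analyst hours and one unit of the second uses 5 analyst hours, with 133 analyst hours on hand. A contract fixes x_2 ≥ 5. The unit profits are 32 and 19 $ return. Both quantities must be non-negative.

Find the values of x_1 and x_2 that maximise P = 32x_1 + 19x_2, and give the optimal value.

x_1 = 36, x_2 = 5, maximum P = 1247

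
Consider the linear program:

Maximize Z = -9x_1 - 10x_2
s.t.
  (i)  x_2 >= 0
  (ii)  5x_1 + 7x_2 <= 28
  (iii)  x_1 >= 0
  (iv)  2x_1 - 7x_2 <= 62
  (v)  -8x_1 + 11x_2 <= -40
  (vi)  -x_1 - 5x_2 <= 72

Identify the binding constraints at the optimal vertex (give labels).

Extreme points and Z = -9x_1 - 10x_2:
  (28/5, 0) → Z = -252/5
  (5, 0) → Z = -45
  (196/37, 8/37) → Z = -1844/37

The maximum is at (5, 0). Substituting into each constraint, equality holds for (i) and (v); the remaining constraints have slack.

(i) and (v)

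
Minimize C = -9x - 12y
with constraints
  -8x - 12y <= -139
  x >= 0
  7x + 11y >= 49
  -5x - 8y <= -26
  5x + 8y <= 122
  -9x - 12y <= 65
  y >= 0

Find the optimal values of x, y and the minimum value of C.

x = 122/5, y = 0, minimum C = -1098/5

Corner points and C = -9x - 12y:
  (0, 139/12) → C = -139
  (139/8, 0) → C = -1251/8
  (0, 61/4) → C = -183
  (122/5, 0) → C = -1098/5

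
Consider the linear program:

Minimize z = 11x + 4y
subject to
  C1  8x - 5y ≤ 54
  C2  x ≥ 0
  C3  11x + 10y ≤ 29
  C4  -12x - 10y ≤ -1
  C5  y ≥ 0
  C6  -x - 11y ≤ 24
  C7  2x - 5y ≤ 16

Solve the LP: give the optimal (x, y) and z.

Vertices and z = 11x + 4y:
  (0, 29/10) → z = 58/5
  (0, 1/10) → z = 2/5
  (29/11, 0) → z = 29
  (1/12, 0) → z = 11/12

The optimum lies where x = 0 and -12x - 10y = -1.
Solving simultaneously gives x = 0, y = 1/10.

x = 0, y = 1/10, minimum z = 2/5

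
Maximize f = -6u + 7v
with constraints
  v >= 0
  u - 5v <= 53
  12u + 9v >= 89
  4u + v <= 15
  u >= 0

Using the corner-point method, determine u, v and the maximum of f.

Extreme points and f = -6u + 7v:
  (23/12, 22/3) → f = 239/6
  (0, 89/9) → f = 623/9
  (0, 15) → f = 105

The binding constraints are 4u + v = 15 and u = 0.
Solving simultaneously gives u = 0, v = 15.

u = 0, v = 15, maximum f = 105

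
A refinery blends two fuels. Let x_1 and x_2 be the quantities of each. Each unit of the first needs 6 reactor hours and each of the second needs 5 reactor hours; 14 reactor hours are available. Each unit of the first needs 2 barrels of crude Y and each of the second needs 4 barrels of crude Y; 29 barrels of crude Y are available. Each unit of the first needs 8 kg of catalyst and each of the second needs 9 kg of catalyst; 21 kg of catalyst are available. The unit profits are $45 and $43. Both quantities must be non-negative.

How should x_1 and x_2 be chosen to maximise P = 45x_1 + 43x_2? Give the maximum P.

x_1 = 3/2, x_2 = 1, maximum P = 221/2

Vertices and P = 45x_1 + 43x_2:
  (0, 0) → P = 0
  (0, 7/3) → P = 301/3
  (7/3, 0) → P = 105
  (3/2, 1) → P = 221/2

The binding constraints are 6x_1 + 5x_2 = 14 and 8x_1 + 9x_2 = 21.
Solving simultaneously gives x_1 = 3/2, x_2 = 1.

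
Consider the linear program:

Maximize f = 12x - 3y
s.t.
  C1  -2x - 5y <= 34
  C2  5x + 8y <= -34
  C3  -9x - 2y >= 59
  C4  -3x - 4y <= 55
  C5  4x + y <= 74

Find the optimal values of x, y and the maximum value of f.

Vertices and f = 12x - 3y:
  (-227/41, -188/41) → f = -2160/41
  (-139/7, 8/7) → f = -1692/7
  (-202/31, -11/62) → f = -4815/62
  (-76, 173/4) → f = -4167/4

The optimum lies where -2x - 5y = 34 and -9x - 2y = 59.
Solving simultaneously gives x = -227/41, y = -188/41.

x = -227/41, y = -188/41, maximum f = -2160/41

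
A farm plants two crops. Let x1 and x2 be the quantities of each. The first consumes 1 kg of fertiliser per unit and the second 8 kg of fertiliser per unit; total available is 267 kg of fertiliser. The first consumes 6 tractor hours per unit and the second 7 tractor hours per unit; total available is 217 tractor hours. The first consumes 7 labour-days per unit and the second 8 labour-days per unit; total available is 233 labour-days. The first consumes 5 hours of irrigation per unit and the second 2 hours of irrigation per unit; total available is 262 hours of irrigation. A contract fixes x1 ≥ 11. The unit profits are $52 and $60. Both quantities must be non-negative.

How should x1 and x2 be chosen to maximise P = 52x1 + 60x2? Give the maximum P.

x1 = 11, x2 = 39/2, maximum P = 1742

Corner points and P = 52x1 + 60x2:
  (233/7, 0) → P = 12116/7
  (11, 0) → P = 572
  (11, 39/2) → P = 1742

The optimum lies where 7x1 + 8x2 = 233 and x1 = 11.
Solving simultaneously gives x1 = 11, x2 = 39/2.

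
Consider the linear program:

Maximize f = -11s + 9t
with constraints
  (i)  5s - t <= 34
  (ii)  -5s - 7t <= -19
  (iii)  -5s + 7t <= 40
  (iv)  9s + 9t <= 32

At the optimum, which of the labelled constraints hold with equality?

(ii) and (iii)

Vertices and f = -11s + 9t:
  (-21/10, 59/14) → f = 2136/35
  (53/18, 11/18) → f = -242/9
  (-34/27, 130/27) → f = 1544/27

The maximum is at (-21/10, 59/14). Substituting into each constraint, equality holds for (ii) and (iii); the remaining constraints have slack.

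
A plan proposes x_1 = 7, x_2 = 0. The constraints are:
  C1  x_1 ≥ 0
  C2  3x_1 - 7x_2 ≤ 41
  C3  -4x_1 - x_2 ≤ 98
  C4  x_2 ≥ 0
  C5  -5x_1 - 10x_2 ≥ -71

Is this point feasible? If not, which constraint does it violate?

C1: 7 ≥ 0 ✓
C2: 21 ≤ 41 ✓
C3: -28 ≤ 98 ✓
C4: 0 ≥ 0 ✓
C5: -35 ≥ -71 ✓

feasible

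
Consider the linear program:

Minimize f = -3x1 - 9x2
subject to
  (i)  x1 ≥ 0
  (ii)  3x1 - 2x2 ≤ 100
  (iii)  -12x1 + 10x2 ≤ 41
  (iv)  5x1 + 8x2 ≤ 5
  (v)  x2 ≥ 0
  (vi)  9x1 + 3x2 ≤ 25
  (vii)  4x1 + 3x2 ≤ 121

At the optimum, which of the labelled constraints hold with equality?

Feasible corners and f = -3x1 - 9x2:
  (0, 5/8) → f = -45/8
  (0, 0) → f = 0
  (1, 0) → f = -3

The minimum is at (0, 5/8). Substituting into each constraint, equality holds for (i) and (iv); the remaining constraints have slack.

(i) and (iv)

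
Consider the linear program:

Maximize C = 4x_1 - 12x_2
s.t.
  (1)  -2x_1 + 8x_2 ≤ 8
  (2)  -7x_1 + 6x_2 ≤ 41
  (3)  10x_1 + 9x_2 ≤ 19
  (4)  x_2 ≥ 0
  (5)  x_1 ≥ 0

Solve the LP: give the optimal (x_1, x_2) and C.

x_1 = 19/10, x_2 = 0, maximum C = 38/5

Extreme points and C = 4x_1 - 12x_2:
  (40/49, 59/49) → C = -548/49
  (0, 1) → C = -12
  (19/10, 0) → C = 38/5
  (0, 0) → C = 0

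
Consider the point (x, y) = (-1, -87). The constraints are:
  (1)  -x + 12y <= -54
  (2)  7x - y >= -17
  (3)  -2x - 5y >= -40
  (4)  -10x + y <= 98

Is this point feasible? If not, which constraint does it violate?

(1): -1043 ≤ -54 ✓
(2): 80 ≥ -17 ✓
(3): 437 ≥ -40 ✓
(4): -77 ≤ 98 ✓

feasible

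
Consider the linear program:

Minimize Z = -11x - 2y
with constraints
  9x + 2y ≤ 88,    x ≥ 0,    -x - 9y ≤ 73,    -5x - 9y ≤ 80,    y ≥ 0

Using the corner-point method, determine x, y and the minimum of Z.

x = 88/9, y = 0, minimum Z = -968/9

Feasible corners and Z = -11x - 2y:
  (0, 44) → Z = -88
  (88/9, 0) → Z = -968/9
  (0, 0) → Z = 0

The optimum lies where 9x + 2y = 88 and y = 0.
Solving simultaneously gives x = 88/9, y = 0.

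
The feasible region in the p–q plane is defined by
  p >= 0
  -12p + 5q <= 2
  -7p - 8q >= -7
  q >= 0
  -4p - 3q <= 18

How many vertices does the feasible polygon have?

Of the 10 pairwise boundary intersections, those satisfying every inequality are:
  (0, 2/5)
  (0, 0)
  (19/131, 98/131)
  (1, 0)

4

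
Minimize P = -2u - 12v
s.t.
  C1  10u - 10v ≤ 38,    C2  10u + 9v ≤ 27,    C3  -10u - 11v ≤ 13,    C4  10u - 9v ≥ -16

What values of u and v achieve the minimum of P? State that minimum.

Corner points and P = -2u - 12v:
  (306/95, -11/19) → P = 48/95
  (48/35, -17/7) → P = 132/5
  (11/20, 43/18) → P = -893/30
  (-293/200, 3/20) → P = 113/100

At the optimal vertex, 10u + 9v = 27 and 10u - 9v = -16.
Solving simultaneously gives u = 11/20, v = 43/18.

u = 11/20, v = 43/18, minimum P = -893/30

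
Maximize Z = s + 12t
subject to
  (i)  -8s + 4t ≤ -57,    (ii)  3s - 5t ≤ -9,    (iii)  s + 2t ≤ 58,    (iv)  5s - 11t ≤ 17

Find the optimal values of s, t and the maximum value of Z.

s = 173/10, t = 407/20, maximum Z = 523/2

Feasible corners and Z = s + 12t:
  (321/28, 243/28) → Z = 3237/28
  (173/10, 407/20) → Z = 523/2
  (272/11, 183/11) → Z = 2468/11

The binding constraints are -8s + 4t = -57 and s + 2t = 58.
Solving simultaneously gives s = 173/10, t = 407/20.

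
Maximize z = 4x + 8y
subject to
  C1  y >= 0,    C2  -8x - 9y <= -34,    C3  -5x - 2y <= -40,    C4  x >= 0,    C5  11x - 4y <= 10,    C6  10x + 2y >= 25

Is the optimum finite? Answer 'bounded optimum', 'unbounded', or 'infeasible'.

unbounded

From the feasible point (0, 20), moving in the direction (0, 1) keeps every constraint satisfied while z increases without bound.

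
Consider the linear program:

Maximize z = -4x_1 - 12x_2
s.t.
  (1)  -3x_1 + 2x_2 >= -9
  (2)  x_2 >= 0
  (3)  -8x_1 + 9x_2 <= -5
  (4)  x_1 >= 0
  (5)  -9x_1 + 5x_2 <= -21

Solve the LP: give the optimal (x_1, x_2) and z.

Vertices and z = -4x_1 - 12x_2:
  (3, 0) → z = -12
  (71/11, 57/11) → z = -88
  (7/3, 0) → z = -28/3
  (4, 3) → z = -52

x_1 = 7/3, x_2 = 0, maximum z = -28/3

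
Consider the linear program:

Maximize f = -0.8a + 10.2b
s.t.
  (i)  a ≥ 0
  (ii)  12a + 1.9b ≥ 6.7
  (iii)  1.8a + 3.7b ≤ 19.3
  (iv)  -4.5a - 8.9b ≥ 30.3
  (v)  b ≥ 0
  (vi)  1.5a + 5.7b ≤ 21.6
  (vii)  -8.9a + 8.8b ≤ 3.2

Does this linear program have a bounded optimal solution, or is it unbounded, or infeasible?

infeasible

The boundaries 12a + 1.9b = 6.7 and -4.5a - 8.9b = 30.3 meet at (2344/1965, -525/131), but that point violates b ≥ 0. Every candidate vertex is excluded by some other constraint, so the feasible region is empty.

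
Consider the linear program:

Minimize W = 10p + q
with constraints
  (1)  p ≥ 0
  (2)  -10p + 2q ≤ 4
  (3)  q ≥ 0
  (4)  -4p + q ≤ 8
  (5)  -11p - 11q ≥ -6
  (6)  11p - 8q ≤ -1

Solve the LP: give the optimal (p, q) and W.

p = 0, q = 1/8, minimum W = 1/8

Extreme points and W = 10p + q:
  (0, 6/11) → W = 6/11
  (0, 1/8) → W = 1/8
  (37/209, 7/19) → W = 447/209

The binding constraints are p = 0 and 11p - 8q = -1.
Solving simultaneously gives p = 0, q = 1/8.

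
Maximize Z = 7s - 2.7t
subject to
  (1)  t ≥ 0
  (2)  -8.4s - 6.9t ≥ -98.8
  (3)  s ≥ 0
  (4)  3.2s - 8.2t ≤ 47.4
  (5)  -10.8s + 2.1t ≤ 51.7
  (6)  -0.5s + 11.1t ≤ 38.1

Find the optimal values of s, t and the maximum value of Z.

s = 247/21, t = 0, maximum Z = 247/3

Vertices and Z = 7s - 2.7t:
  (247/21, 0) → Z = 247/3
  (0, 0) → Z = 0
  (27793/3223, 36944/9669) → Z = 806507/16115
  (0, 127/37) → Z = -3429/370

The optimum lies where t = 0 and -8.4s - 6.9t = -98.8.
Solving simultaneously gives s = 247/21, t = 0.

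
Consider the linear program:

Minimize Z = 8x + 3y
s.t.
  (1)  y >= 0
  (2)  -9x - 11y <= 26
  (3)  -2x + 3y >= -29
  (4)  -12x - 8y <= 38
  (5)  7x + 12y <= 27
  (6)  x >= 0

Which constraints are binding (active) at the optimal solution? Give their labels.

(1) and (6)

Corner points and Z = 8x + 3y:
  (27/7, 0) → Z = 216/7
  (0, 0) → Z = 0
  (0, 9/4) → Z = 27/4

The minimum is at (0, 0). Substituting into each constraint, equality holds for (1) and (6); the remaining constraints have slack.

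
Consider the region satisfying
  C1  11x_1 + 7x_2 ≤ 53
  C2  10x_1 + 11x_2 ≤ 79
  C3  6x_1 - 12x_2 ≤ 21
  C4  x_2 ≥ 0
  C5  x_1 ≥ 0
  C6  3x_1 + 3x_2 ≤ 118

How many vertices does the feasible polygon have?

5

Pairwise boundary intersections that survive every other constraint:
  (10/17, 113/17)
  (9/2, 1/2)
  (0, 79/11)
  (7/2, 0)
  (0, 0)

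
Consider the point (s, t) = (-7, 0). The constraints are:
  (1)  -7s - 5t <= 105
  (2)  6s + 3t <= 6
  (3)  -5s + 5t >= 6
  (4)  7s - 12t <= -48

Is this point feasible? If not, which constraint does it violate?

(1): 49 ≤ 105 ✓
(2): -42 ≤ 6 ✓
(3): 35 ≥ 6 ✓
(4): -49 ≤ -48 ✓

feasible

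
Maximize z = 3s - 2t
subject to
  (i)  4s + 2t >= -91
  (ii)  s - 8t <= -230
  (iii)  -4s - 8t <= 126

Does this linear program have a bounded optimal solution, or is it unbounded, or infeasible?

From the feasible point (-594/17, 829/34), moving in the direction (8, 1) keeps every constraint satisfied while z increases without bound.

unbounded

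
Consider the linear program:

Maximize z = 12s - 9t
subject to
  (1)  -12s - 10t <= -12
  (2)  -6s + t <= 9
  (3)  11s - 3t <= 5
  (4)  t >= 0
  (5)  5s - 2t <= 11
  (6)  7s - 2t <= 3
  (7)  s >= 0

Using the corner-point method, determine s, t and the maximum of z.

s = 27/47, t = 24/47, maximum z = 108/47

Corner points and z = 12s - 9t:
  (27/47, 24/47) → z = 108/47
  (0, 6/5) → z = -54/5
  (0, 9) → z = -81
  (1, 2) → z = -6
The feasible region is unbounded (it extends along (1, 6), (3, 11)), but z strictly decreases along every unbounded feasible direction, so there is no improving ray and the maximum is attained at a vertex.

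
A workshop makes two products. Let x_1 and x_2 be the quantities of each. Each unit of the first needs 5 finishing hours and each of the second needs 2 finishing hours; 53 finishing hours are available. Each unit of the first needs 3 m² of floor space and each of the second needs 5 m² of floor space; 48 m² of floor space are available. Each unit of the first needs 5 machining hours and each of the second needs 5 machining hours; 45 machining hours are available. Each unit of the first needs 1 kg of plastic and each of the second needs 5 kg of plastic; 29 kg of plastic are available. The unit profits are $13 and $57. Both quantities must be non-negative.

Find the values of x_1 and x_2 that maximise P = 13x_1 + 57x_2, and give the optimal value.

Corner points and P = 13x_1 + 57x_2:
  (0, 0) → P = 0
  (0, 29/5) → P = 1653/5
  (9, 0) → P = 117
  (4, 5) → P = 337

x_1 = 4, x_2 = 5, maximum P = 337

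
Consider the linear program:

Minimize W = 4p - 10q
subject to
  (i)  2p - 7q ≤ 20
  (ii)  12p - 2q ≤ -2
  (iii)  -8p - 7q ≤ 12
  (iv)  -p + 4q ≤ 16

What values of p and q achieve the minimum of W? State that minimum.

At the optimal vertex, -8p - 7q = 12 and -p + 4q = 16.
Solving simultaneously gives p = -160/39, q = 116/39.

p = -160/39, q = 116/39, minimum W = -600/13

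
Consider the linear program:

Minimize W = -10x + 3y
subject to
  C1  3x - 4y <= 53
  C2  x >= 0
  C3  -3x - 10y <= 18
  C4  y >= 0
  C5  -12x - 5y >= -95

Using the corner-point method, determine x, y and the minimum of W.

x = 95/12, y = 0, minimum W = -475/6

Vertices and W = -10x + 3y:
  (0, 0) → W = 0
  (0, 19) → W = 57
  (95/12, 0) → W = -475/6

The optimum lies where y = 0 and -12x - 5y = -95.
Solving simultaneously gives x = 95/12, y = 0.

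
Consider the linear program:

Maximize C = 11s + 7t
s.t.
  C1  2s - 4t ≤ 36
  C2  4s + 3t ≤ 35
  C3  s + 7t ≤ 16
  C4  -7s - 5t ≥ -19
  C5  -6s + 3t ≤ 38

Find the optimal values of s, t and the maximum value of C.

s = 128/19, t = -107/19, maximum C = 659/19

Extreme points and C = 11s + 7t:
  (128/19, -107/19) → C = 659/19
  (-130/9, -146/9) → C = -2452/9
  (53/44, 93/44) → C = 617/22
  (-218/45, 134/45) → C = -292/9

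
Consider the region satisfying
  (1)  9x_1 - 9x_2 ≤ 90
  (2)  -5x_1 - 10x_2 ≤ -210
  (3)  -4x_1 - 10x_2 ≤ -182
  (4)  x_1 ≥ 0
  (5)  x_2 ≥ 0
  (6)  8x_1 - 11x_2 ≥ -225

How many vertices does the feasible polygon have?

Intersecting each pair of boundary lines and keeping only the points that satisfy every inequality leaves:
  (62/3, 32/3)
  (335/3, 305/3)
  (4/9, 187/9)

3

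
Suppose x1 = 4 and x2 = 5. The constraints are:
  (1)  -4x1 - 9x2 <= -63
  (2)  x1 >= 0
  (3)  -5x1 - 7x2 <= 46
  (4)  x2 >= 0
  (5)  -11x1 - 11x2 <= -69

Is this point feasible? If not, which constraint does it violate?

not feasible — violates (1)

Constraint (1): -4x1 - 9x2 = -61, which is not ≤ -63. All other constraints are satisfied.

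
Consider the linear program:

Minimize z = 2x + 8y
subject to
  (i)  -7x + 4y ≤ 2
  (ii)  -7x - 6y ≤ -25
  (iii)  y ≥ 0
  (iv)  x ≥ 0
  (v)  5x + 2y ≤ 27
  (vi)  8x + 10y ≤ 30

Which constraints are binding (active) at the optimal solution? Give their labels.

(ii) and (iii)

Extreme points and z = 2x + 8y:
  (25/7, 0) → z = 50/7
  (35/11, 5/11) → z = 10
  (15/4, 0) → z = 15/2

The minimum is at (25/7, 0). Substituting into each constraint, equality holds for (ii) and (iii); the remaining constraints have slack.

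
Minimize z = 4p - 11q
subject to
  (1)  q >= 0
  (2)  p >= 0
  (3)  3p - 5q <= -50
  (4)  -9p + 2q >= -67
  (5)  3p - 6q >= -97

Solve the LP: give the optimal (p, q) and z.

p = 149/12, q = 179/8, minimum z = -4715/24

Feasible corners and z = 4p - 11q:
  (0, 10) → z = -110
  (0, 97/6) → z = -1067/6
  (145/13, 217/13) → z = -139
  (149/12, 179/8) → z = -4715/24

The optimum lies where -9p + 2q = -67 and 3p - 6q = -97.
Solving simultaneously gives p = 149/12, q = 179/8.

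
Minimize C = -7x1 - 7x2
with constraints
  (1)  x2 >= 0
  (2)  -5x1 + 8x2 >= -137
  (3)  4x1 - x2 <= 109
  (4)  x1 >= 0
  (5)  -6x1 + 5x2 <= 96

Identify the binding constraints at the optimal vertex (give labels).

Vertices and C = -7x1 - 7x2:
  (109/4, 0) → C = -763/4
  (0, 0) → C = 0
  (641/14, 519/7) → C = -1679/2
  (0, 96/5) → C = -672/5

The minimum is at (641/14, 519/7). Substituting into each constraint, equality holds for (3) and (5); the remaining constraints have slack.

(3) and (5)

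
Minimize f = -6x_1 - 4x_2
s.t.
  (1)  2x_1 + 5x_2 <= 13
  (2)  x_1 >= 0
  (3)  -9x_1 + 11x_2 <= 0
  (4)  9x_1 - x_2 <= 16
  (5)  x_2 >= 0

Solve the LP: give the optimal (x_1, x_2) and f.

x_1 = 88/45, x_2 = 8/5, minimum f = -272/15

Extreme points and f = -6x_1 - 4x_2:
  (0, 0) → f = 0
  (88/45, 8/5) → f = -272/15
  (16/9, 0) → f = -32/3

The binding constraints are -9x_1 + 11x_2 = 0 and 9x_1 - x_2 = 16.
Solving simultaneously gives x_1 = 88/45, x_2 = 8/5.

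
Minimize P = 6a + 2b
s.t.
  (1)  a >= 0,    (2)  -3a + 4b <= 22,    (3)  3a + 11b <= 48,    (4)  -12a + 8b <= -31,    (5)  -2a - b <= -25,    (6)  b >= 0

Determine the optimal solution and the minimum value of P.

a = 227/19, b = 21/19, minimum P = 1404/19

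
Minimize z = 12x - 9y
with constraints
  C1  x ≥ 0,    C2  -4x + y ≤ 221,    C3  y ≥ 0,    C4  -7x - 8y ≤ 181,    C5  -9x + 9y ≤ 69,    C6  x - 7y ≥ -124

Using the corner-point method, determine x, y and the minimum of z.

Feasible corners and z = 12x - 9y:
  (0, 0) → z = 0
  (0, 23/3) → z = -69
  (211/18, 349/18) → z = -203/6
The feasible region is unbounded (it extends along (7, 1), (1, 0)), but z strictly increases along every unbounded feasible direction, so there is no improving ray and the minimum is attained at a vertex.

The optimum lies where x = 0 and -9x + 9y = 69.
Solving simultaneously gives x = 0, y = 23/3.

x = 0, y = 23/3, minimum z = -69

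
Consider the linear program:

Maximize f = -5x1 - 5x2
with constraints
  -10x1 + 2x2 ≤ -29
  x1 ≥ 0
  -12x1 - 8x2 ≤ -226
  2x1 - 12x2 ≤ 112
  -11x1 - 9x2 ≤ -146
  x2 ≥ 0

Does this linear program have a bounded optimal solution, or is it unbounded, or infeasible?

Vertices and f = -5x1 - 5x2:
  (171/26, 239/13) → f = -3245/26
  (113/6, 0) → f = -565/6
  (56, 0) → f = -280
The feasible region has finitely many vertices and no improving ray; the maximum is -565/6 at (113/6, 0).

bounded optimum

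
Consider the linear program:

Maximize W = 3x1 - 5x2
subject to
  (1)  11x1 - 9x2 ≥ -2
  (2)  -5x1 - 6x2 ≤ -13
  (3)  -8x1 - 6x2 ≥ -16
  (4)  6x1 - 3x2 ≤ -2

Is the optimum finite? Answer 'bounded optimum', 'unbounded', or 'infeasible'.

infeasible

The boundaries 11x1 - 9x2 = -2 and -5x1 - 6x2 = -13 meet at (35/37, 51/37), but that point violates 6x1 - 3x2 ≤ -2. Every candidate vertex is excluded by some other constraint, so the feasible region is empty.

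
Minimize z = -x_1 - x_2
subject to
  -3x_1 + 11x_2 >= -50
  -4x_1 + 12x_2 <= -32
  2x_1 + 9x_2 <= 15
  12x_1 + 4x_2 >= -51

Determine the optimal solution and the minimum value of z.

The optimum lies where -3x_1 + 11x_2 = -50 and 2x_1 + 9x_2 = 15.
Solving simultaneously gives x_1 = 615/49, x_2 = -55/49.

x_1 = 615/49, x_2 = -55/49, minimum z = -80/7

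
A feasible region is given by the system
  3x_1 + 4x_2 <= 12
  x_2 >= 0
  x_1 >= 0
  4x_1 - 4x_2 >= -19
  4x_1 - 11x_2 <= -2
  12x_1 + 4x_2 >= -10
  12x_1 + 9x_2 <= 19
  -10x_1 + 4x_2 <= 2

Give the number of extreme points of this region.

4

The feasible vertices (each the meet of two boundaries and inside every other half-plane) are:
  (0, 2/11)
  (0, 1/2)
  (191/168, 25/42)
  (29/69, 107/69)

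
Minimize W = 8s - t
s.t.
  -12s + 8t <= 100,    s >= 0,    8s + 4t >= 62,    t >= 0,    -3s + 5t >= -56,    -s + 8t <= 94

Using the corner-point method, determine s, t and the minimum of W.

s = 30/17, t = 407/34, minimum W = 73/34

The binding constraints are 8s + 4t = 62 and -s + 8t = 94.
Solving simultaneously gives s = 30/17, t = 407/34.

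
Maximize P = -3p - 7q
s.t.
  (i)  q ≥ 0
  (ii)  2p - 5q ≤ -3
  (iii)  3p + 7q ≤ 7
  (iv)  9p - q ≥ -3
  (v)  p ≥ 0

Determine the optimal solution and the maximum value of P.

Vertices and P = -3p - 7q:
  (14/29, 23/29) → P = -7
  (0, 3/5) → P = -21/5
  (0, 1) → P = -7

The optimum lies where 2p - 5q = -3 and p = 0.
Solving simultaneously gives p = 0, q = 3/5.

p = 0, q = 3/5, maximum P = -21/5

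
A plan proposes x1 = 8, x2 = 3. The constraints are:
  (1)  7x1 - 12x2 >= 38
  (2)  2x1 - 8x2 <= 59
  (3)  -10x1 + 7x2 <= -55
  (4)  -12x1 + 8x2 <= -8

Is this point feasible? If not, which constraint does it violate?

Constraint (1): 7x1 - 12x2 = 20, which is not ≥ 38. All other constraints are satisfied.

not feasible — violates (1)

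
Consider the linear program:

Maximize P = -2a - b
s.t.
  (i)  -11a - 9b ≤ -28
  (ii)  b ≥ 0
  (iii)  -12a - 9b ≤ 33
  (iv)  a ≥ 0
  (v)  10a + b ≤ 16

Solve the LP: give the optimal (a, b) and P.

Vertices and P = -2a - b:
  (0, 28/9) → P = -28/9
  (116/79, 104/79) → P = -336/79
  (0, 16) → P = -16

a = 0, b = 28/9, maximum P = -28/9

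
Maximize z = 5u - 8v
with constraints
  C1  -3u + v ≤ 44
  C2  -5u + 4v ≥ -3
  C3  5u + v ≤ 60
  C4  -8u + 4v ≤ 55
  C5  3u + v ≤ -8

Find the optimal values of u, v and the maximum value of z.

u = -58/3, v = -299/12, maximum z = 308/3

Corner points and z = 5u - 8v:
  (-58/3, -299/12) → z = 308/3
  (-29/17, -49/17) → z = 247/17
  (-87/20, 101/20) → z = -1243/20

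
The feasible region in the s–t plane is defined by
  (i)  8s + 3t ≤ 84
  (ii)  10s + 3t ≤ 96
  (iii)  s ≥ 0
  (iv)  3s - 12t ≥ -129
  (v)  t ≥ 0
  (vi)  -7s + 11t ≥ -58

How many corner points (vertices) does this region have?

Of the 15 pairwise boundary intersections, those satisfying every inequality are:
  (6, 12)
  (207/35, 428/35)
  (1230/131, 92/131)
  (0, 43/4)
  (0, 0)
  (58/7, 0)

6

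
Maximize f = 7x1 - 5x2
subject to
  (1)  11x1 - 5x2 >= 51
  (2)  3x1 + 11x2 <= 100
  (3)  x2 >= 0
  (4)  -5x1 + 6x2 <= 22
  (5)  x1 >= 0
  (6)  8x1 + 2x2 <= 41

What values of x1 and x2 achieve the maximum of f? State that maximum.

Extreme points and f = 7x1 - 5x2:
  (51/11, 0) → f = 357/11
  (307/62, 43/62) → f = 967/31
  (41/8, 0) → f = 287/8

The optimum lies where x2 = 0 and 8x1 + 2x2 = 41.
Solving simultaneously gives x1 = 41/8, x2 = 0.

x1 = 41/8, x2 = 0, maximum f = 287/8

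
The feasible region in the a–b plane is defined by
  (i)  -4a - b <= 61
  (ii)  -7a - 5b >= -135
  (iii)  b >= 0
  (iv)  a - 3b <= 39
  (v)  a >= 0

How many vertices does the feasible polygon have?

3

Of the 10 pairwise boundary intersections, those satisfying every inequality are:
  (135/7, 0)
  (0, 27)
  (0, 0)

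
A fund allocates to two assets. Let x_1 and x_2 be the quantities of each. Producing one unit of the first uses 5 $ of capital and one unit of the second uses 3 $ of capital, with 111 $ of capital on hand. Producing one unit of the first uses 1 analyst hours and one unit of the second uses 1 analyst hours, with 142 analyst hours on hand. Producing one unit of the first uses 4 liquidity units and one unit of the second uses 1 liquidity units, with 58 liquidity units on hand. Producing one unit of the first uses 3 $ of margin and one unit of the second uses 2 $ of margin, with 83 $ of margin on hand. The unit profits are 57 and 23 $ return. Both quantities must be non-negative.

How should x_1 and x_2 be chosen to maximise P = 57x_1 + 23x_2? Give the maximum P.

x_1 = 9, x_2 = 22, maximum P = 1019

Corner points and P = 57x_1 + 23x_2:
  (0, 0) → P = 0
  (0, 37) → P = 851
  (29/2, 0) → P = 1653/2
  (9, 22) → P = 1019

At the optimal vertex, 5x_1 + 3x_2 = 111 and 4x_1 + x_2 = 58.
Solving simultaneously gives x_1 = 9, x_2 = 22.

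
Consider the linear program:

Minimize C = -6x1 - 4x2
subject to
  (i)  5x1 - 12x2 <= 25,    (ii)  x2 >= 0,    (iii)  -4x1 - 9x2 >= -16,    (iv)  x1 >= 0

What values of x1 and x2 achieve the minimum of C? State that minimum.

x1 = 4, x2 = 0, minimum C = -24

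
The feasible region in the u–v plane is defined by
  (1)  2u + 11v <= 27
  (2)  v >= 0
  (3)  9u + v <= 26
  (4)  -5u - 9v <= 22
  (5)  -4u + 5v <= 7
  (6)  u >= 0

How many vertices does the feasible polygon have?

5

Of the 15 pairwise boundary intersections, those satisfying every inequality are:
  (259/97, 191/97)
  (29/27, 61/27)
  (26/9, 0)
  (0, 0)
  (0, 7/5)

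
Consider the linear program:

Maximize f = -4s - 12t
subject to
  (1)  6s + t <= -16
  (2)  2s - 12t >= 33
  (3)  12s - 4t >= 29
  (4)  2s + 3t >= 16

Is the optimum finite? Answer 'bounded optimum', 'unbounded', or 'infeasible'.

The boundaries 6s + t = -16 and 12s - 4t = 29 meet at (-35/36, -61/6), but that point violates 2s + 3t ≥ 16. Every candidate vertex is excluded by some other constraint, so the feasible region is empty.

infeasible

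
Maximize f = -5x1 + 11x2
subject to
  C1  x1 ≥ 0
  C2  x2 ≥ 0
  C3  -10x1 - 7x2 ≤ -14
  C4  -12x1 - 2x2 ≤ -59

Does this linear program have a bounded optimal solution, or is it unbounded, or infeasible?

unbounded

From the feasible point (0, 59/2), moving in the direction (0, 1) keeps every constraint satisfied while f increases without bound.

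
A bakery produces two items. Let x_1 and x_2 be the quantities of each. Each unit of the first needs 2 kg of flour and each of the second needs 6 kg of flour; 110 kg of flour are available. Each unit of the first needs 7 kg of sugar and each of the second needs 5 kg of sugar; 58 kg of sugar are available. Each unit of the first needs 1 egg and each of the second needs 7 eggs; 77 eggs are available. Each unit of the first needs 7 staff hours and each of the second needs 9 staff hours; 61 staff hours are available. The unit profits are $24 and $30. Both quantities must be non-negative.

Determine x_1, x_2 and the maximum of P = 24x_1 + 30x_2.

Feasible corners and P = 24x_1 + 30x_2:
  (0, 0) → P = 0
  (0, 61/9) → P = 610/3
  (58/7, 0) → P = 1392/7
  (31/4, 3/4) → P = 417/2

x_1 = 31/4, x_2 = 3/4, maximum P = 417/2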